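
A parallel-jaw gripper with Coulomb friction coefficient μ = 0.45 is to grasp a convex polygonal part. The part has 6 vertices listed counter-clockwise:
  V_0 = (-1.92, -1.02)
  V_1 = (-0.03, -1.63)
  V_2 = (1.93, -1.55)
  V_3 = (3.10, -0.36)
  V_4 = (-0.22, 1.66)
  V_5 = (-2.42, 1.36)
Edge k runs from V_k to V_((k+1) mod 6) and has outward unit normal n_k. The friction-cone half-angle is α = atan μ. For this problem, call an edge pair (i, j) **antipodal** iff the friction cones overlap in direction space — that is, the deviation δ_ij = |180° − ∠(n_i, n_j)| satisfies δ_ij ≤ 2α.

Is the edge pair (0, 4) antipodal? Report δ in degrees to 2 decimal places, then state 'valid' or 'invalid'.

α = atan 0.45 = 24.23°;  2α = 48.46°
edge 0: e_0 = (+1.89, -0.61);  n_0 = (-0.3071, -0.9517)
edge 4: e_4 = (-2.20, -0.30);  n_4 = (-0.1351, +0.9908)
∠(n_0, n_4) = 154.35°
δ = |180° − 154.35°| = 25.65°
25.65° ≤ 2α = 48.46°  →  valid

δ = 25.65°, valid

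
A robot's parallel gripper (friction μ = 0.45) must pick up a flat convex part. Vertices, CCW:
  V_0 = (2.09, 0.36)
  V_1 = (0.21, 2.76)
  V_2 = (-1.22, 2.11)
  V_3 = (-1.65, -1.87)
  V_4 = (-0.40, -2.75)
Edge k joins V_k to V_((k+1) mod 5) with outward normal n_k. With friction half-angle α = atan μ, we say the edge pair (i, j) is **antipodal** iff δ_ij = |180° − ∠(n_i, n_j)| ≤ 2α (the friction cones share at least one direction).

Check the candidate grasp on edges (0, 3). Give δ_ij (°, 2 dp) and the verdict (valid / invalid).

δ = 16.78°, valid

α = atan 0.45 = 24.23°;  2α = 48.46°
edge 0: e_0 = (-1.88, +2.40);  n_0 = (+0.7872, +0.6167)
edge 3: e_3 = (+1.25, -0.88);  n_3 = (-0.5757, -0.8177)
∠(n_0, n_3) = 163.22°
δ = |180° − 163.22°| = 16.78°
16.78° ≤ 2α = 48.46°  →  valid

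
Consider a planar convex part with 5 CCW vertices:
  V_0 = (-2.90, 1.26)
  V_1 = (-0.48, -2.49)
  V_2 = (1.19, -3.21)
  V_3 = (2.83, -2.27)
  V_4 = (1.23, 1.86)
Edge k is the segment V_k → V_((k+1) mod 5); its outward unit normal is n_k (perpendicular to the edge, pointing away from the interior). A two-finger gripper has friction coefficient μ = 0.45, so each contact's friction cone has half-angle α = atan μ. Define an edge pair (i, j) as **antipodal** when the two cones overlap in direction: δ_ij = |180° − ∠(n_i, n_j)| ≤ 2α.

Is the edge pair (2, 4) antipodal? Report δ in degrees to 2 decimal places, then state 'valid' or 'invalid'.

δ = 21.55°, valid

α = atan 0.45 = 24.23°;  2α = 48.46°
edge 2: e_2 = (+1.64, +0.94);  n_2 = (+0.4973, -0.8676)
edge 4: e_4 = (-4.13, -0.60);  n_4 = (-0.1438, +0.9896)
∠(n_2, n_4) = 158.45°
δ = |180° − 158.45°| = 21.55°
21.55° ≤ 2α = 48.46°  →  valid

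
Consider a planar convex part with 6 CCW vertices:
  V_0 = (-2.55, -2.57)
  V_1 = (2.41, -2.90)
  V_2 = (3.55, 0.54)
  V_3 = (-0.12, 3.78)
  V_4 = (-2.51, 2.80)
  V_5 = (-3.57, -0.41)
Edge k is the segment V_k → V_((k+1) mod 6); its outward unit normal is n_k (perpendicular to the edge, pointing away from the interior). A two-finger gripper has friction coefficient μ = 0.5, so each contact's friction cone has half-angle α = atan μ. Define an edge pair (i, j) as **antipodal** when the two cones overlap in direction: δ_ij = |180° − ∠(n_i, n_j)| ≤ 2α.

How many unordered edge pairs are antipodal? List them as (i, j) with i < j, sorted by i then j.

count = 6; pairs: (0,2), (0,3), (1,3), (1,4), (1,5), (2,5)

α = atan 0.5 = 26.57°;  2α = 53.13°
n_0 = (-0.0664, -0.9978)
n_1 = (+0.9492, -0.3146)
n_2 = (+0.6618, +0.7497)
n_3 = (-0.3794, +0.9252)
n_4 = (-0.9496, +0.3136)
n_5 = (-0.9042, -0.4270)
  (0,1): δ = 104.53°  ·
  (0,2): δ = 37.63°  ✓
  (0,3): δ = 26.10°  ✓
  (0,4): δ = 75.53°  ·
  (0,5): δ = 119.08°  ·
  (1,2): δ = 113.10°  ·
  (1,3): δ = 49.37°  ✓
  (1,4): δ = 0.06°  ✓
  (1,5): δ = 43.61°  ✓
  (2,3): δ = 116.27°  ·
  (2,4): δ = 66.84°  ·
  (2,5): δ = 23.28°  ✓
  (3,4): δ = 130.57°  ·
  (3,5): δ = 87.02°  ·
  (4,5): δ = 136.45°  ·
antipodal pairs: 6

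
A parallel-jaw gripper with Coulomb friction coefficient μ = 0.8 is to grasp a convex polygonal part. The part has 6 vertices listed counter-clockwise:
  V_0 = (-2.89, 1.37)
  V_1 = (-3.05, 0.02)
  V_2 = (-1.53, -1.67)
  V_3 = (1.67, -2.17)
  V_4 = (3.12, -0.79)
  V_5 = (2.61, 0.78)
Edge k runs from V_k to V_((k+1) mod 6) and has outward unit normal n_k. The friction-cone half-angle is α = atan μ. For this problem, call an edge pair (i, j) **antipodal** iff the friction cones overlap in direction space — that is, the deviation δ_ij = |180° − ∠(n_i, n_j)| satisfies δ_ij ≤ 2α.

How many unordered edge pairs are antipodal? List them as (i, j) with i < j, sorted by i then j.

α = atan 0.8 = 38.66°;  2α = 77.32°
n_0 = (-0.9930, +0.1177)
n_1 = (-0.7435, -0.6687)
n_2 = (-0.1544, -0.9880)
n_3 = (+0.6894, -0.7244)
n_4 = (+0.9511, +0.3089)
n_5 = (+0.1067, +0.9943)
  (0,1): δ = 131.27°  ·
  (0,2): δ = 92.12°  ·
  (0,3): δ = 39.66°  ✓
  (0,4): δ = 24.75°  ✓
  (0,5): δ = 90.64°  ·
  (1,2): δ = 140.85°  ·
  (1,3): δ = 88.39°  ·
  (1,4): δ = 23.97°  ✓
  (1,5): δ = 41.91°  ✓
  (2,3): δ = 127.54°  ·
  (2,4): δ = 63.12°  ✓
  (2,5): δ = 2.76°  ✓
  (3,4): δ = 115.59°  ·
  (3,5): δ = 49.71°  ✓
  (4,5): δ = 114.12°  ·
antipodal pairs: 7

count = 7; pairs: (0,3), (0,4), (1,4), (1,5), (2,4), (2,5), (3,5)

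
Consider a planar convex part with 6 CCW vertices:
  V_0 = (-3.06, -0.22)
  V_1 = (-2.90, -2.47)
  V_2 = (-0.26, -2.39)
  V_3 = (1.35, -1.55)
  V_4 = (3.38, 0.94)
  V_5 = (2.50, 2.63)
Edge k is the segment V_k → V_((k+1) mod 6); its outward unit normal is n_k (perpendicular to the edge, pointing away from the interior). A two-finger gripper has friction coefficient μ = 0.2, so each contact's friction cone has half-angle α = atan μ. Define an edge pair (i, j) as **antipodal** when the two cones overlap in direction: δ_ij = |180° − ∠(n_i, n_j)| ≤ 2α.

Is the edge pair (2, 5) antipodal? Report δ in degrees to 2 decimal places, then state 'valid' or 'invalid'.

α = atan 0.2 = 11.31°;  2α = 22.62°
edge 2: e_2 = (+1.61, +0.84);  n_2 = (+0.4626, -0.8866)
edge 5: e_5 = (-5.56, -2.85);  n_5 = (-0.4562, +0.8899)
∠(n_2, n_5) = 179.59°
δ = |180° − 179.59°| = 0.41°
0.41° ≤ 2α = 22.62°  →  valid

δ = 0.41°, valid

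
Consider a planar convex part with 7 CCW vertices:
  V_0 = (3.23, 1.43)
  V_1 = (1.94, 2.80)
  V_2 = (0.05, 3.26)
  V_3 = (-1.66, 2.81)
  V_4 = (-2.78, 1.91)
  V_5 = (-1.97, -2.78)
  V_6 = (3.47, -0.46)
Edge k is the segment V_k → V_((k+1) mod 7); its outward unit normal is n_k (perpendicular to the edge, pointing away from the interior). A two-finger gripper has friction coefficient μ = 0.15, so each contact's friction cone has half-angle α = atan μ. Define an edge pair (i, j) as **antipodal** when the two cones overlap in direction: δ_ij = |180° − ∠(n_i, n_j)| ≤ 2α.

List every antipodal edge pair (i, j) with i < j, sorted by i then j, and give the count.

count = 3; pairs: (2,5), (3,5), (4,6)

α = atan 0.15 = 8.53°;  2α = 17.06°
n_0 = (+0.7280, +0.6855)
n_1 = (+0.2365, +0.9716)
n_2 = (-0.2545, +0.9671)
n_3 = (-0.6264, +0.7795)
n_4 = (-0.9854, -0.1702)
n_5 = (+0.3923, -0.9198)
n_6 = (+0.9920, +0.1260)
  (0,1): δ = 146.96°  ·
  (0,2): δ = 118.53°  ·
  (0,3): δ = 94.49°  ·
  (0,4): δ = 33.48°  ·
  (0,5): δ = 69.82°  ·
  (0,6): δ = 143.96°  ·
  (1,2): δ = 151.58°  ·
  (1,3): δ = 127.54°  ·
  (1,4): δ = 66.52°  ·
  (1,5): δ = 36.78°  ·
  (1,6): δ = 110.92°  ·
  (2,3): δ = 155.96°  ·
  (2,4): δ = 94.94°  ·
  (2,5): δ = 8.35°  ✓
  (2,6): δ = 82.49°  ·
  (3,4): δ = 118.99°  ·
  (3,5): δ = 15.69°  ✓
  (3,6): δ = 58.45°  ·
  (4,5): δ = 76.70°  ·
  (4,6): δ = 2.56°  ✓
  (5,6): δ = 105.86°  ·
antipodal pairs: 3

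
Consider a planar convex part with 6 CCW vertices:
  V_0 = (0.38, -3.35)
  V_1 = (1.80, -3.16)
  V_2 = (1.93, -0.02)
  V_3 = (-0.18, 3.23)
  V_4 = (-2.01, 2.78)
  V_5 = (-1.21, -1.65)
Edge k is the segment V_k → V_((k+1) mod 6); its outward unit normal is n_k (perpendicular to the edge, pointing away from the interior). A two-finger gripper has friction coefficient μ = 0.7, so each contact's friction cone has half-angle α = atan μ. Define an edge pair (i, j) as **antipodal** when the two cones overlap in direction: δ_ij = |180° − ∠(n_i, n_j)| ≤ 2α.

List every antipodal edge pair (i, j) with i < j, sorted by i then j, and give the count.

count = 7; pairs: (0,2), (0,3), (1,4), (1,5), (2,4), (2,5), (3,5)

α = atan 0.7 = 34.99°;  2α = 69.98°
n_0 = (+0.1326, -0.9912)
n_1 = (+0.9991, -0.0414)
n_2 = (+0.8387, +0.5445)
n_3 = (-0.2388, +0.9711)
n_4 = (-0.9841, -0.1777)
n_5 = (-0.7303, -0.6831)
  (0,1): δ = 99.99°  ·
  (0,2): δ = 64.63°  ✓
  (0,3): δ = 6.19°  ✓
  (0,4): δ = 92.62°  ·
  (0,5): δ = 125.46°  ·
  (1,2): δ = 144.64°  ·
  (1,3): δ = 73.81°  ·
  (1,4): δ = 12.61°  ✓
  (1,5): δ = 45.46°  ✓
  (2,3): δ = 109.18°  ·
  (2,4): δ = 22.76°  ✓
  (2,5): δ = 10.09°  ✓
  (3,4): δ = 93.58°  ·
  (3,5): δ = 60.73°  ✓
  (4,5): δ = 147.15°  ·
antipodal pairs: 7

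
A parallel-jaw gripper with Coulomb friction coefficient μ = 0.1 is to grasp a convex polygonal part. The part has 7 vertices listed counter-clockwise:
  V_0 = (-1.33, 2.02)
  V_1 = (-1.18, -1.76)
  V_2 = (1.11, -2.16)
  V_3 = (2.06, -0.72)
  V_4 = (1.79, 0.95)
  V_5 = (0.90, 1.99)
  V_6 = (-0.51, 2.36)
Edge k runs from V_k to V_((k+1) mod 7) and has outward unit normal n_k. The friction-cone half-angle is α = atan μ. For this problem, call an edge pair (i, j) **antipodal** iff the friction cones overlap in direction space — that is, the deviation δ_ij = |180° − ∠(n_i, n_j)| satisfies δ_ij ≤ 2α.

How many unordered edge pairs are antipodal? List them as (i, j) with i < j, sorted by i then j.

count = 2; pairs: (0,3), (1,5)

α = atan 0.1 = 5.71°;  2α = 11.42°
n_0 = (-0.9992, -0.0397)
n_1 = (-0.1721, -0.9851)
n_2 = (+0.8347, -0.5507)
n_3 = (+0.9872, +0.1596)
n_4 = (+0.7598, +0.6502)
n_5 = (+0.2538, +0.9673)
n_6 = (-0.3830, +0.9237)
  (0,1): δ = 102.18°  ·
  (0,2): δ = 35.69°  ·
  (0,3): δ = 6.91°  ✓
  (0,4): δ = 38.28°  ·
  (0,5): δ = 73.02°  ·
  (0,6): δ = 110.25°  ·
  (1,2): δ = 113.51°  ·
  (1,3): δ = 70.91°  ·
  (1,4): δ = 39.54°  ·
  (1,5): δ = 4.80°  ✓
  (1,6): δ = 32.43°  ·
  (2,3): δ = 137.40°  ·
  (2,4): δ = 106.03°  ·
  (2,5): δ = 71.29°  ·
  (2,6): δ = 34.07°  ·
  (3,4): δ = 148.63°  ·
  (3,5): δ = 113.89°  ·
  (3,6): δ = 76.66°  ·
  (4,5): δ = 145.26°  ·
  (4,6): δ = 108.04°  ·
  (5,6): δ = 142.78°  ·
antipodal pairs: 2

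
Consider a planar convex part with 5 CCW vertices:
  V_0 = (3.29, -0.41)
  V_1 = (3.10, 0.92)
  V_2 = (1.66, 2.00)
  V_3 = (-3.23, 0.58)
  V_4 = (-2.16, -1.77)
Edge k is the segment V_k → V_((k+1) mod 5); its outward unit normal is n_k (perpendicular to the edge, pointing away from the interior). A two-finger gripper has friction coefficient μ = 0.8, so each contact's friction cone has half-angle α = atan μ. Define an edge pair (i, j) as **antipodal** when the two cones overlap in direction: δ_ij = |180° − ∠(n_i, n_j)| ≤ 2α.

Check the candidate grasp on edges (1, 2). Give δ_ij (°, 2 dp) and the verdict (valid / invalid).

δ = 126.94°, invalid

α = atan 0.8 = 38.66°;  2α = 77.32°
edge 1: e_1 = (-1.44, +1.08);  n_1 = (+0.6000, +0.8000)
edge 2: e_2 = (-4.89, -1.42);  n_2 = (-0.2789, +0.9603)
∠(n_1, n_2) = 53.06°
δ = |180° − 53.06°| = 126.94°
126.94° > 2α = 77.32°  →  invalid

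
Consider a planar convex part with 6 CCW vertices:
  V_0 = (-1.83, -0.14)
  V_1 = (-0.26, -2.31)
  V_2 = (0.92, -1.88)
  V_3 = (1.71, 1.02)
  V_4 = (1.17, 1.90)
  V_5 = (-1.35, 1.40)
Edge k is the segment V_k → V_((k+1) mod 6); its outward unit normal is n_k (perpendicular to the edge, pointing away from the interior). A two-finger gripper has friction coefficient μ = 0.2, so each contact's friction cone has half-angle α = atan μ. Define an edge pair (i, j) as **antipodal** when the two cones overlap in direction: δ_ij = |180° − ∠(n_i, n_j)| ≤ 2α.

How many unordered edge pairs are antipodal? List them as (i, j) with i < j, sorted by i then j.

count = 3; pairs: (0,3), (1,4), (2,5)

α = atan 0.2 = 11.31°;  2α = 22.62°
n_0 = (-0.8102, -0.5862)
n_1 = (+0.3424, -0.9396)
n_2 = (+0.9648, -0.2628)
n_3 = (+0.8523, +0.5230)
n_4 = (-0.1946, +0.9809)
n_5 = (-0.9547, +0.2976)
  (0,1): δ = 105.86°  ·
  (0,2): δ = 51.12°  ·
  (0,3): δ = 4.35°  ✓
  (0,4): δ = 65.34°  ·
  (0,5): δ = 126.80°  ·
  (1,2): δ = 125.26°  ·
  (1,3): δ = 78.49°  ·
  (1,4): δ = 8.80°  ✓
  (1,5): δ = 52.67°  ·
  (2,3): δ = 133.23°  ·
  (2,4): δ = 63.54°  ·
  (2,5): δ = 2.07°  ✓
  (3,4): δ = 110.31°  ·
  (3,5): δ = 48.85°  ·
  (4,5): δ = 118.53°  ·
antipodal pairs: 3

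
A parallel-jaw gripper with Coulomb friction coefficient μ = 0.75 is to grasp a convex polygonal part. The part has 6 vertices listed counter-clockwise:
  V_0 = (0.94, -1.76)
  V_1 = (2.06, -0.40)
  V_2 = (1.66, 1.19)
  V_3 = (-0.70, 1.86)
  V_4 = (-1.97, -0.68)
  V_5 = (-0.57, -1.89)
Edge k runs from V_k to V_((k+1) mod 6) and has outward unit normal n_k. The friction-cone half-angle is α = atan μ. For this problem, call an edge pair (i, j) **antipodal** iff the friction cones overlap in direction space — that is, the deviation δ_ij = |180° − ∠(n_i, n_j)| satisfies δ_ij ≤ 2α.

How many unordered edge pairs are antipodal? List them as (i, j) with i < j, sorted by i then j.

count = 7; pairs: (0,2), (0,3), (1,3), (1,4), (2,4), (2,5), (3,5)

α = atan 0.75 = 36.87°;  2α = 73.74°
n_0 = (+0.7719, -0.6357)
n_1 = (+0.9698, +0.2440)
n_2 = (+0.2731, +0.9620)
n_3 = (-0.8944, +0.4472)
n_4 = (-0.6539, -0.7566)
n_5 = (+0.0858, -0.9963)
  (0,1): δ = 126.41°  ·
  (0,2): δ = 66.38°  ✓
  (0,3): δ = 12.91°  ✓
  (0,4): δ = 88.64°  ·
  (0,5): δ = 134.39°  ·
  (1,2): δ = 119.97°  ·
  (1,3): δ = 40.69°  ✓
  (1,4): δ = 35.04°  ✓
  (1,5): δ = 80.80°  ·
  (2,3): δ = 100.72°  ·
  (2,4): δ = 24.99°  ✓
  (2,5): δ = 20.77°  ✓
  (3,4): δ = 104.27°  ·
  (3,5): δ = 58.51°  ✓
  (4,5): δ = 134.24°  ·
antipodal pairs: 7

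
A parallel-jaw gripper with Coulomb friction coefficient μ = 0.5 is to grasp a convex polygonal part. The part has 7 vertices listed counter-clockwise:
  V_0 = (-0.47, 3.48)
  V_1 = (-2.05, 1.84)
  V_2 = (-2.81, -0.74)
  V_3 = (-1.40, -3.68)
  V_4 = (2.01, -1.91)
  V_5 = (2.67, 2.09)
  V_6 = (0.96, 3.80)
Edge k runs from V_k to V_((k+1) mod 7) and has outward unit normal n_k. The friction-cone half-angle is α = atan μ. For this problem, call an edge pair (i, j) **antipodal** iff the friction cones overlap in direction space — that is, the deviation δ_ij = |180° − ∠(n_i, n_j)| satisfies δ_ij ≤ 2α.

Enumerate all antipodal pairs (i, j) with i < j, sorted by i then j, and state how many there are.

α = atan 0.5 = 26.57°;  2α = 53.13°
n_0 = (-0.7202, +0.6938)
n_1 = (-0.9592, +0.2826)
n_2 = (-0.9017, -0.4324)
n_3 = (+0.4607, -0.8876)
n_4 = (+0.9867, -0.1628)
n_5 = (+0.7071, +0.7071)
n_6 = (-0.2184, +0.9759)
  (0,1): δ = 152.48°  ·
  (0,2): δ = 110.45°  ·
  (0,3): δ = 18.64°  ✓
  (0,4): δ = 34.56°  ✓
  (0,5): δ = 88.93°  ·
  (0,6): δ = 146.55°  ·
  (1,2): δ = 137.96°  ·
  (1,3): δ = 46.15°  ✓
  (1,4): δ = 7.04°  ✓
  (1,5): δ = 61.41°  ·
  (1,6): δ = 119.03°  ·
  (2,3): δ = 88.19°  ·
  (2,4): δ = 34.99°  ✓
  (2,5): δ = 19.38°  ✓
  (2,6): δ = 76.99°  ·
  (3,4): δ = 126.80°  ·
  (3,5): δ = 72.43°  ·
  (3,6): δ = 14.82°  ✓
  (4,5): δ = 125.63°  ·
  (4,6): δ = 68.02°  ·
  (5,6): δ = 122.39°  ·
antipodal pairs: 7

count = 7; pairs: (0,3), (0,4), (1,3), (1,4), (2,4), (2,5), (3,6)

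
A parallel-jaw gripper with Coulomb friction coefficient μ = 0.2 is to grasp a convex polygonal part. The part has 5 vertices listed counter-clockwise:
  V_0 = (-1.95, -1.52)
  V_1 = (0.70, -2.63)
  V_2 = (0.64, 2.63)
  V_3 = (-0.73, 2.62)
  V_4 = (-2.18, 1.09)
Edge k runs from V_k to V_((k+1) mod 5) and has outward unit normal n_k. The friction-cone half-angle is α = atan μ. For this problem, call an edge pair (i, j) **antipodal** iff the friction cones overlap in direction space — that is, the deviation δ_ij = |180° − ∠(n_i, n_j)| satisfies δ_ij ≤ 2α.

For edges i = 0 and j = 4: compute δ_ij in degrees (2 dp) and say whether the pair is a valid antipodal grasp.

α = atan 0.2 = 11.31°;  2α = 22.62°
edge 0: e_0 = (+2.65, -1.11);  n_0 = (-0.3863, -0.9224)
edge 4: e_4 = (+0.23, -2.61);  n_4 = (-0.9961, -0.0878)
∠(n_0, n_4) = 62.24°
δ = |180° − 62.24°| = 117.76°
117.76° > 2α = 22.62°  →  invalid

δ = 117.76°, invalid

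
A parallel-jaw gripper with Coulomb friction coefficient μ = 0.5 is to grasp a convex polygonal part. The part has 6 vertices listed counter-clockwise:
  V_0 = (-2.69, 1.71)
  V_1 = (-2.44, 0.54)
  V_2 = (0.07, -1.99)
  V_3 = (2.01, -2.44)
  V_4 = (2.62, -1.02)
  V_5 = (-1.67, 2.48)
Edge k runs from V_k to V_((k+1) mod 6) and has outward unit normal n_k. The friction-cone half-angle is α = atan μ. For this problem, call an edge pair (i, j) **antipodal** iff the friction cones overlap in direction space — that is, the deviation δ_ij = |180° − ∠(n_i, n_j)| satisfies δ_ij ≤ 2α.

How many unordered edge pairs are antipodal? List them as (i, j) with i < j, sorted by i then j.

count = 6; pairs: (0,3), (0,4), (1,4), (2,4), (2,5), (3,5)

α = atan 0.5 = 26.57°;  2α = 53.13°
n_0 = (-0.9779, -0.2090)
n_1 = (-0.7099, -0.7043)
n_2 = (-0.2260, -0.9741)
n_3 = (+0.9188, -0.3947)
n_4 = (+0.6322, +0.7748)
n_5 = (-0.6025, +0.7981)
  (0,1): δ = 147.29°  ·
  (0,2): δ = 115.12°  ·
  (0,3): δ = 35.31°  ✓
  (0,4): δ = 38.73°  ✓
  (0,5): δ = 114.99°  ·
  (1,2): δ = 147.83°  ·
  (1,3): δ = 68.02°  ·
  (1,4): δ = 6.02°  ✓
  (1,5): δ = 82.28°  ·
  (2,3): δ = 100.19°  ·
  (2,4): δ = 26.15°  ✓
  (2,5): δ = 50.11°  ✓
  (3,4): δ = 105.96°  ·
  (3,5): δ = 29.70°  ✓
  (4,5): δ = 103.74°  ·
antipodal pairs: 6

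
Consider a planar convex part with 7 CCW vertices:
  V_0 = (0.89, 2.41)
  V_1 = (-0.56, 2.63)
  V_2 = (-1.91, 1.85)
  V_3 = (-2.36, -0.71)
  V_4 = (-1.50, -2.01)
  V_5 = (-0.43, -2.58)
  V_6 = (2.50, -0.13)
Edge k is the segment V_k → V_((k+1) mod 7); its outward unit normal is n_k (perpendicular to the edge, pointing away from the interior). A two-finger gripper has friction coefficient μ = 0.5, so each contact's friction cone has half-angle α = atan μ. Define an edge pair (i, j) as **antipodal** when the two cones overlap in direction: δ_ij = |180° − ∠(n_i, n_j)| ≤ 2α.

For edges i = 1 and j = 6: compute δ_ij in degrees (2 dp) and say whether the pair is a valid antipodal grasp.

δ = 92.35°, invalid

α = atan 0.5 = 26.57°;  2α = 53.13°
edge 1: e_1 = (-1.35, -0.78);  n_1 = (-0.5003, +0.8659)
edge 6: e_6 = (-1.61, +2.54);  n_6 = (+0.8446, +0.5354)
∠(n_1, n_6) = 87.65°
δ = |180° − 87.65°| = 92.35°
92.35° > 2α = 53.13°  →  invalid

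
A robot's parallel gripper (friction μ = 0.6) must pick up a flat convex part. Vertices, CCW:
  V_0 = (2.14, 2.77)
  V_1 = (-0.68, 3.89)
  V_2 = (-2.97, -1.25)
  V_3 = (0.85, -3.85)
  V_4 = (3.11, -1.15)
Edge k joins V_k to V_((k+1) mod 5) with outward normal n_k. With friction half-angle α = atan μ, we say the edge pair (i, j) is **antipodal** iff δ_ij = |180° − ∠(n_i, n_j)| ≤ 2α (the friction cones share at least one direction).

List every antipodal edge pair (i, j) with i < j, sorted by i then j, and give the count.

count = 4; pairs: (0,2), (1,3), (1,4), (2,4)

α = atan 0.6 = 30.96°;  2α = 61.93°
n_0 = (+0.3691, +0.9294)
n_1 = (-0.9134, +0.4070)
n_2 = (-0.5627, -0.8267)
n_3 = (+0.7668, -0.6419)
n_4 = (+0.9707, +0.2402)
  (0,1): δ = 92.35°  ·
  (0,2): δ = 12.58°  ✓
  (0,3): δ = 71.73°  ·
  (0,4): δ = 125.56°  ·
  (1,2): δ = 100.23°  ·
  (1,3): δ = 15.92°  ✓
  (1,4): δ = 37.91°  ✓
  (2,3): δ = 95.69°  ·
  (2,4): δ = 41.86°  ✓
  (3,4): δ = 126.17°  ·
antipodal pairs: 4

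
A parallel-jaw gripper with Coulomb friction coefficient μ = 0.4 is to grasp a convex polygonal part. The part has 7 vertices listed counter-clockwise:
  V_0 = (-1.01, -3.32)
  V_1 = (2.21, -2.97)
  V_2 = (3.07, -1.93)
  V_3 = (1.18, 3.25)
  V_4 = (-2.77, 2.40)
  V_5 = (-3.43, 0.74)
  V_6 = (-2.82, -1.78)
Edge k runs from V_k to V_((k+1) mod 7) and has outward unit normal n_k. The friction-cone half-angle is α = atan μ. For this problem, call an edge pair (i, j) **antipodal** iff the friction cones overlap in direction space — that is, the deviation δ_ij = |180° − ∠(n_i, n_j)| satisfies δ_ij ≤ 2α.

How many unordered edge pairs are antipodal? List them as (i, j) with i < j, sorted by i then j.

α = atan 0.4 = 21.80°;  2α = 43.60°
n_0 = (+0.1081, -0.9941)
n_1 = (+0.7706, -0.6373)
n_2 = (+0.9394, +0.3428)
n_3 = (-0.2104, +0.9776)
n_4 = (-0.9292, +0.3695)
n_5 = (-0.9719, -0.2353)
n_6 = (-0.6480, -0.7616)
  (0,1): δ = 135.79°  ·
  (0,2): δ = 76.16°  ·
  (0,3): δ = 5.94°  ✓
  (0,4): δ = 62.11°  ·
  (0,5): δ = 97.40°  ·
  (0,6): δ = 133.40°  ·
  (1,2): δ = 120.37°  ·
  (1,3): δ = 38.27°  ✓
  (1,4): δ = 17.91°  ✓
  (1,5): δ = 53.20°  ·
  (1,6): δ = 89.20°  ·
  (2,3): δ = 97.90°  ·
  (2,4): δ = 41.73°  ✓
  (2,5): δ = 6.44°  ✓
  (2,6): δ = 29.56°  ✓
  (3,4): δ = 123.83°  ·
  (3,5): δ = 88.54°  ·
  (3,6): δ = 52.54°  ·
  (4,5): δ = 144.71°  ·
  (4,6): δ = 108.71°  ·
  (5,6): δ = 144.00°  ·
antipodal pairs: 6

count = 6; pairs: (0,3), (1,3), (1,4), (2,4), (2,5), (2,6)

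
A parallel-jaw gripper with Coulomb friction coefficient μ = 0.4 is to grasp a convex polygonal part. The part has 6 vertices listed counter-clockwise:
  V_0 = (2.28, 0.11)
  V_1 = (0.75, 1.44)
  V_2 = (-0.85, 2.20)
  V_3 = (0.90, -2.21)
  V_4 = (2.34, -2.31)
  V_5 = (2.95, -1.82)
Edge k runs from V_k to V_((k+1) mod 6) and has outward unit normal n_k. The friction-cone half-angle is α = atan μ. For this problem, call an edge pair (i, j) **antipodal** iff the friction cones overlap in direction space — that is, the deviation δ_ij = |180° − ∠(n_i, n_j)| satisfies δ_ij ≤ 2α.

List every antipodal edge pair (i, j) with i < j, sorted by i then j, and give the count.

count = 5; pairs: (0,2), (0,3), (1,2), (1,3), (2,5)

α = atan 0.4 = 21.80°;  2α = 43.60°
n_0 = (+0.6561, +0.7547)
n_1 = (+0.4291, +0.9033)
n_2 = (-0.9295, -0.3688)
n_3 = (-0.0693, -0.9976)
n_4 = (+0.6263, -0.7796)
n_5 = (+0.9447, +0.3280)
  (0,1): δ = 164.41°  ·
  (0,2): δ = 27.36°  ✓
  (0,3): δ = 37.03°  ✓
  (0,4): δ = 79.77°  ·
  (0,5): δ = 150.14°  ·
  (1,2): δ = 42.95°  ✓
  (1,3): δ = 21.44°  ✓
  (1,4): δ = 64.18°  ·
  (1,5): δ = 134.55°  ·
  (2,3): δ = 115.62°  ·
  (2,4): δ = 72.87°  ·
  (2,5): δ = 2.50°  ✓
  (3,4): δ = 137.25°  ·
  (3,5): δ = 66.88°  ·
  (4,5): δ = 109.63°  ·
antipodal pairs: 5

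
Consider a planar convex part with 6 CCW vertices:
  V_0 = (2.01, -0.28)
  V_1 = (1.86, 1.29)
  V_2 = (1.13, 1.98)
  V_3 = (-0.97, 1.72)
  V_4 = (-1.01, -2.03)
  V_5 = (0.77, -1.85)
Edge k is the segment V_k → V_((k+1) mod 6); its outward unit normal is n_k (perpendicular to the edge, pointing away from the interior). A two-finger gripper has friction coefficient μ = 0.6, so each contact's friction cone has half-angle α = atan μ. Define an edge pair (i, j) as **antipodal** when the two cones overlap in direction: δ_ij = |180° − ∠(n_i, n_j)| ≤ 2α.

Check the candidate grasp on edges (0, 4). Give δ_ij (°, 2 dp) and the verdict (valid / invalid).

δ = 90.32°, invalid

α = atan 0.6 = 30.96°;  2α = 61.93°
edge 0: e_0 = (-0.15, +1.57);  n_0 = (+0.9955, +0.0951)
edge 4: e_4 = (+1.78, +0.18);  n_4 = (+0.1006, -0.9949)
∠(n_0, n_4) = 89.68°
δ = |180° − 89.68°| = 90.32°
90.32° > 2α = 61.93°  →  invalid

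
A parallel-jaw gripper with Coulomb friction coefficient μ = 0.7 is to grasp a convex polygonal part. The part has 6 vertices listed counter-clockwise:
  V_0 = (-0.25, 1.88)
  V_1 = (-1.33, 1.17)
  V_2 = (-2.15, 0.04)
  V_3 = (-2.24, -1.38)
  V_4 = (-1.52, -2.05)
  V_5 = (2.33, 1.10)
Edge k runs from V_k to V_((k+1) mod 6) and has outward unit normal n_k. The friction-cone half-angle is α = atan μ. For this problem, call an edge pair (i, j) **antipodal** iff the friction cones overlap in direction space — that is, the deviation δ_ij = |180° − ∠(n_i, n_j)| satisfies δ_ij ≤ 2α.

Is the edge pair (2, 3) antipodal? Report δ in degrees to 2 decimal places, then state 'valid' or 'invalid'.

δ = 129.31°, invalid

α = atan 0.7 = 34.99°;  2α = 69.98°
edge 2: e_2 = (-0.09, -1.42);  n_2 = (-0.9980, +0.0633)
edge 3: e_3 = (+0.72, -0.67);  n_3 = (-0.6812, -0.7321)
∠(n_2, n_3) = 50.69°
δ = |180° − 50.69°| = 129.31°
129.31° > 2α = 69.98°  →  invalid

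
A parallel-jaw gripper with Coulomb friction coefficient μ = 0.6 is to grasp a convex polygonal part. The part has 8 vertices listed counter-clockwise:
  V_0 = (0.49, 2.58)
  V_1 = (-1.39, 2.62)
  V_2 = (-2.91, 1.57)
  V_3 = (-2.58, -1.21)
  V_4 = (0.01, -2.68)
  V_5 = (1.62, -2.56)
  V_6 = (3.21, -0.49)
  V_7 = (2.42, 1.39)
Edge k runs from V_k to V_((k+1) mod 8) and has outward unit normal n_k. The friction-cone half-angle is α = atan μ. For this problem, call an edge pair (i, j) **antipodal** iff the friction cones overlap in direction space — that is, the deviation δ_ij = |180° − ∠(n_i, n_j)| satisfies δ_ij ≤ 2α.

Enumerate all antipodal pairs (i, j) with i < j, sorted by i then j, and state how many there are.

count = 11; pairs: (0,3), (0,4), (0,5), (1,4), (1,5), (2,5), (2,6), (2,7), (3,6), (3,7), (4,7)

α = atan 0.6 = 30.96°;  2α = 61.93°
n_0 = (+0.0213, +0.9998)
n_1 = (-0.5684, +0.8228)
n_2 = (-0.9930, -0.1179)
n_3 = (-0.4936, -0.8697)
n_4 = (+0.0743, -0.9972)
n_5 = (+0.7931, -0.6092)
n_6 = (+0.9219, +0.3874)
n_7 = (+0.5248, +0.8512)
  (0,1): δ = 144.14°  ·
  (0,2): δ = 82.01°  ·
  (0,3): δ = 28.36°  ✓
  (0,4): δ = 5.48°  ✓
  (0,5): δ = 53.69°  ✓
  (0,6): δ = 114.01°  ·
  (0,7): δ = 149.56°  ·
  (1,2): δ = 117.87°  ·
  (1,3): δ = 64.21°  ·
  (1,4): δ = 30.37°  ✓
  (1,5): δ = 17.84°  ✓
  (1,6): δ = 78.16°  ·
  (1,7): δ = 113.71°  ·
  (2,3): δ = 126.35°  ·
  (2,4): δ = 92.51°  ·
  (2,5): δ = 44.30°  ✓
  (2,6): δ = 16.02°  ✓
  (2,7): δ = 51.57°  ✓
  (3,4): δ = 146.16°  ·
  (3,5): δ = 97.95°  ·
  (3,6): δ = 37.63°  ✓
  (3,7): δ = 2.08°  ✓
  (4,5): δ = 131.79°  ·
  (4,6): δ = 71.47°  ·
  (4,7): δ = 35.92°  ✓
  (5,6): δ = 119.68°  ·
  (5,7): δ = 84.13°  ·
  (6,7): δ = 144.45°  ·
antipodal pairs: 11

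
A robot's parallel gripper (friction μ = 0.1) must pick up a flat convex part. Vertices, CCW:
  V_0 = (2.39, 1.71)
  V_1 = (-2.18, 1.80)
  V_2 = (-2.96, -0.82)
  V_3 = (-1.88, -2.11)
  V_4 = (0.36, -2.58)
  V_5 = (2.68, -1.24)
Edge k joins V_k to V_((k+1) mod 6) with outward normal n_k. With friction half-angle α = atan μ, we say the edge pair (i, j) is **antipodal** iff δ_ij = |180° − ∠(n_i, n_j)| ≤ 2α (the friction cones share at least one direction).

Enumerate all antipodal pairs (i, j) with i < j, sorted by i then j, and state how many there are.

α = atan 0.1 = 5.71°;  2α = 11.42°
n_0 = (+0.0197, +0.9998)
n_1 = (-0.9584, +0.2853)
n_2 = (-0.7668, -0.6419)
n_3 = (-0.2053, -0.9787)
n_4 = (+0.5002, -0.8659)
n_5 = (+0.9952, +0.0978)
  (0,1): δ = 105.45°  ·
  (0,2): δ = 48.94°  ·
  (0,3): δ = 10.72°  ✓
  (0,4): δ = 31.14°  ·
  (0,5): δ = 96.74°  ·
  (1,2): δ = 123.48°  ·
  (1,3): δ = 85.27°  ·
  (1,4): δ = 43.41°  ·
  (1,5): δ = 22.19°  ·
  (2,3): δ = 141.79°  ·
  (2,4): δ = 99.93°  ·
  (2,5): δ = 34.32°  ·
  (3,4): δ = 138.14°  ·
  (3,5): δ = 72.54°  ·
  (4,5): δ = 114.40°  ·
antipodal pairs: 1

count = 1; pairs: (0,3)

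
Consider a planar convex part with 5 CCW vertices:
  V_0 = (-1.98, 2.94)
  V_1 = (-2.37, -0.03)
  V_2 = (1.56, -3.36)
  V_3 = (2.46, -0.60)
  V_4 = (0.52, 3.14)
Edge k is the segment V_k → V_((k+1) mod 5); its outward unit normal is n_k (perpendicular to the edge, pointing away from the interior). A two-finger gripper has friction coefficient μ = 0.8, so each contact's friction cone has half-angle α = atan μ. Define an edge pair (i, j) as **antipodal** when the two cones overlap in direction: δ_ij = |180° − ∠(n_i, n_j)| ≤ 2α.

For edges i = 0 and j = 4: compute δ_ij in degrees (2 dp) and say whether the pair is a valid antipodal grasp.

δ = 102.05°, invalid

α = atan 0.8 = 38.66°;  2α = 77.32°
edge 0: e_0 = (-0.39, -2.97);  n_0 = (-0.9915, +0.1302)
edge 4: e_4 = (-2.50, -0.20);  n_4 = (-0.0797, +0.9968)
∠(n_0, n_4) = 77.95°
δ = |180° − 77.95°| = 102.05°
102.05° > 2α = 77.32°  →  invalid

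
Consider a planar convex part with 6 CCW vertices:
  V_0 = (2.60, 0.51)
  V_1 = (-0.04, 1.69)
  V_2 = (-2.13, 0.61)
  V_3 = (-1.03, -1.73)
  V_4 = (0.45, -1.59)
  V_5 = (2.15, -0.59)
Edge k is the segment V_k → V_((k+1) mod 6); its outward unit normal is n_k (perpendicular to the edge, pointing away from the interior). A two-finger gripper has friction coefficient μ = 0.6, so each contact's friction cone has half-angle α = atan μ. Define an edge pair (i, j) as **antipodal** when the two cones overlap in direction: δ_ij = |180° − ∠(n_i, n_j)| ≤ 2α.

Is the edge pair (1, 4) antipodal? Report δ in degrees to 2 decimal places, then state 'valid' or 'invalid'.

α = atan 0.6 = 30.96°;  2α = 61.93°
edge 1: e_1 = (-2.09, -1.08);  n_1 = (-0.4591, +0.8884)
edge 4: e_4 = (+1.70, +1.00);  n_4 = (+0.5070, -0.8619)
∠(n_1, n_4) = 176.86°
δ = |180° − 176.86°| = 3.14°
3.14° ≤ 2α = 61.93°  →  valid

δ = 3.14°, valid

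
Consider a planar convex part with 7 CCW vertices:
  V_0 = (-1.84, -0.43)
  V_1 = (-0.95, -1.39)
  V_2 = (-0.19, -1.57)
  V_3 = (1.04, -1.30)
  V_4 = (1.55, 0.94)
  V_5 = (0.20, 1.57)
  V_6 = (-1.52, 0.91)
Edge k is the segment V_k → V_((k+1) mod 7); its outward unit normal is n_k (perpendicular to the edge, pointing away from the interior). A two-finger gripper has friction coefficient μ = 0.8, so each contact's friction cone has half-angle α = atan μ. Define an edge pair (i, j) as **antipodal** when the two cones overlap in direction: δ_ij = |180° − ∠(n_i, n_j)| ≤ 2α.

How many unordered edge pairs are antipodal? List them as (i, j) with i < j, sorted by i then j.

α = atan 0.8 = 38.66°;  2α = 77.32°
n_0 = (-0.7333, -0.6799)
n_1 = (-0.2305, -0.9731)
n_2 = (+0.2144, -0.9767)
n_3 = (+0.9750, -0.2220)
n_4 = (+0.4229, +0.9062)
n_5 = (-0.3583, +0.9336)
n_6 = (-0.9727, +0.2323)
  (0,1): δ = 146.16°  ·
  (0,2): δ = 120.45°  ·
  (0,3): δ = 55.66°  ✓
  (0,4): δ = 22.15°  ✓
  (0,5): δ = 68.16°  ✓
  (0,6): δ = 123.74°  ·
  (1,2): δ = 154.29°  ·
  (1,3): δ = 89.50°  ·
  (1,4): δ = 11.69°  ✓
  (1,5): δ = 34.32°  ✓
  (1,6): δ = 89.89°  ·
  (2,3): δ = 115.21°  ·
  (2,4): δ = 37.40°  ✓
  (2,5): δ = 8.61°  ✓
  (2,6): δ = 64.19°  ✓
  (3,4): δ = 102.19°  ·
  (3,5): δ = 56.18°  ✓
  (3,6): δ = 0.60°  ✓
  (4,5): δ = 133.99°  ·
  (4,6): δ = 78.41°  ·
  (5,6): δ = 124.42°  ·
antipodal pairs: 10

count = 10; pairs: (0,3), (0,4), (0,5), (1,4), (1,5), (2,4), (2,5), (2,6), (3,5), (3,6)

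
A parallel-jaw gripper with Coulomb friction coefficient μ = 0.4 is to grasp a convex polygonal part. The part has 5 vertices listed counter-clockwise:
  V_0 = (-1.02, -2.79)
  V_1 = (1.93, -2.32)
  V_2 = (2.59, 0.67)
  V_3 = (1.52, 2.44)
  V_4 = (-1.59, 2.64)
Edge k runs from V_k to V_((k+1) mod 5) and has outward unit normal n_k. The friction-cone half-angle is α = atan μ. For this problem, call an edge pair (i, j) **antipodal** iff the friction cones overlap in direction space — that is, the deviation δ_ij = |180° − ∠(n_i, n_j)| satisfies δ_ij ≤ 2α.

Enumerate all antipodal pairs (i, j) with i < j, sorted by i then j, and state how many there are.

α = atan 0.4 = 21.80°;  2α = 43.60°
n_0 = (+0.1573, -0.9875)
n_1 = (+0.9765, -0.2155)
n_2 = (+0.8558, +0.5173)
n_3 = (+0.0642, +0.9979)
n_4 = (-0.9945, -0.1044)
  (0,1): δ = 111.50°  ·
  (0,2): δ = 67.90°  ·
  (0,3): δ = 12.73°  ✓
  (0,4): δ = 86.94°  ·
  (1,2): δ = 136.40°  ·
  (1,3): δ = 81.23°  ·
  (1,4): δ = 18.44°  ✓
  (2,3): δ = 124.83°  ·
  (2,4): δ = 25.16°  ✓
  (3,4): δ = 80.33°  ·
antipodal pairs: 3

count = 3; pairs: (0,3), (1,4), (2,4)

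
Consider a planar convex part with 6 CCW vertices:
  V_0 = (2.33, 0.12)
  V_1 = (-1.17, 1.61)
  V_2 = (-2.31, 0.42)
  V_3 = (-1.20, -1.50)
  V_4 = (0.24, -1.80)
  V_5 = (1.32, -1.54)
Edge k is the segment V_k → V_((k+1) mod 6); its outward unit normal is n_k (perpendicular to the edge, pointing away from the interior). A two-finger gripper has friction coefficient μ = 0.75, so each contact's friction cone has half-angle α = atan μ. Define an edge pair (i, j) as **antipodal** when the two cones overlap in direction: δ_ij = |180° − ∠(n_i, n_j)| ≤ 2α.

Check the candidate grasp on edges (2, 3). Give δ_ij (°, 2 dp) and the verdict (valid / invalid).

δ = 131.80°, invalid

α = atan 0.75 = 36.87°;  2α = 73.74°
edge 2: e_2 = (+1.11, -1.92);  n_2 = (-0.8657, -0.5005)
edge 3: e_3 = (+1.44, -0.30);  n_3 = (-0.2040, -0.9790)
∠(n_2, n_3) = 48.20°
δ = |180° − 48.20°| = 131.80°
131.80° > 2α = 73.74°  →  invalid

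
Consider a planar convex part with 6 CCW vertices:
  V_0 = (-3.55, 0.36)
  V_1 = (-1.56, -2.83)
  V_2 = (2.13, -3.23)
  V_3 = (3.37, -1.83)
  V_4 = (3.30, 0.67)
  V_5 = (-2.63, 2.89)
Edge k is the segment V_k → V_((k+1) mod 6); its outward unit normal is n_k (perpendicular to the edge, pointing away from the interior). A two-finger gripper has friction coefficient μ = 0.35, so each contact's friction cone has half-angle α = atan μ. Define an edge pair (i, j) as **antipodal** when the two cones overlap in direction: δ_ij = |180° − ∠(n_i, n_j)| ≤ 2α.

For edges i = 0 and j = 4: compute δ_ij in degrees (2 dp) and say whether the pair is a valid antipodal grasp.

δ = 37.52°, valid

α = atan 0.35 = 19.29°;  2α = 38.58°
edge 0: e_0 = (+1.99, -3.19);  n_0 = (-0.8484, -0.5293)
edge 4: e_4 = (-5.93, +2.22);  n_4 = (+0.3506, +0.9365)
∠(n_0, n_4) = 142.48°
δ = |180° − 142.48°| = 37.52°
37.52° ≤ 2α = 38.58°  →  valid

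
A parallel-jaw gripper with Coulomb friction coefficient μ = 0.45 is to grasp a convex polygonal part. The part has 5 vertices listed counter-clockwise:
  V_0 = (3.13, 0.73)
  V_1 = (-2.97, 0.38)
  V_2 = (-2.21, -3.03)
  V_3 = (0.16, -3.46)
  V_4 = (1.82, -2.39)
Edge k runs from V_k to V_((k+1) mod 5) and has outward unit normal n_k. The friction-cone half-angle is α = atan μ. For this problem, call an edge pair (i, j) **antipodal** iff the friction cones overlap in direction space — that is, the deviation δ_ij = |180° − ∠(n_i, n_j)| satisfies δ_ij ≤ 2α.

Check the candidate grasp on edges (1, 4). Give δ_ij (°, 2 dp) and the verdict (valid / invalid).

δ = 35.34°, valid

α = atan 0.45 = 24.23°;  2α = 48.46°
edge 1: e_1 = (+0.76, -3.41);  n_1 = (-0.9761, -0.2175)
edge 4: e_4 = (+1.31, +3.12);  n_4 = (+0.9220, -0.3871)
∠(n_1, n_4) = 144.66°
δ = |180° − 144.66°| = 35.34°
35.34° ≤ 2α = 48.46°  →  valid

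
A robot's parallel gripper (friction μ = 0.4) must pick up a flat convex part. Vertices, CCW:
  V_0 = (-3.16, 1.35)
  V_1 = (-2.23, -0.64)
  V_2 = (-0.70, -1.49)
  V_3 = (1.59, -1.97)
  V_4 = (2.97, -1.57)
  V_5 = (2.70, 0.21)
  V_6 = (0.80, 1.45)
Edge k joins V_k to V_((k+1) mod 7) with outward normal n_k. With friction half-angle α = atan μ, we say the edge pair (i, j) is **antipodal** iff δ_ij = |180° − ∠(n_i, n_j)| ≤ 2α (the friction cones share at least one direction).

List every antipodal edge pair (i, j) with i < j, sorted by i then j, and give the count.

count = 7; pairs: (0,4), (0,5), (1,5), (1,6), (2,5), (2,6), (3,6)

α = atan 0.4 = 21.80°;  2α = 43.60°
n_0 = (-0.9060, -0.4234)
n_1 = (-0.4856, -0.8742)
n_2 = (-0.2051, -0.9787)
n_3 = (+0.2784, -0.9605)
n_4 = (+0.9887, +0.1500)
n_5 = (+0.5465, +0.8374)
n_6 = (-0.0252, +0.9997)
  (0,1): δ = 144.10°  ·
  (0,2): δ = 126.89°  ·
  (0,3): δ = 98.88°  ·
  (0,4): δ = 16.42°  ✓
  (0,5): δ = 31.82°  ✓
  (0,6): δ = 66.40°  ·
  (1,2): δ = 162.78°  ·
  (1,3): δ = 134.78°  ·
  (1,4): δ = 52.32°  ·
  (1,5): δ = 4.08°  ✓
  (1,6): δ = 30.50°  ✓
  (2,3): δ = 152.00°  ·
  (2,4): δ = 69.54°  ·
  (2,5): δ = 21.29°  ✓
  (2,6): δ = 13.28°  ✓
  (3,4): δ = 97.54°  ·
  (3,5): δ = 49.29°  ·
  (3,6): δ = 14.72°  ✓
  (4,5): δ = 131.75°  ·
  (4,6): δ = 97.18°  ·
  (5,6): δ = 145.42°  ·
antipodal pairs: 7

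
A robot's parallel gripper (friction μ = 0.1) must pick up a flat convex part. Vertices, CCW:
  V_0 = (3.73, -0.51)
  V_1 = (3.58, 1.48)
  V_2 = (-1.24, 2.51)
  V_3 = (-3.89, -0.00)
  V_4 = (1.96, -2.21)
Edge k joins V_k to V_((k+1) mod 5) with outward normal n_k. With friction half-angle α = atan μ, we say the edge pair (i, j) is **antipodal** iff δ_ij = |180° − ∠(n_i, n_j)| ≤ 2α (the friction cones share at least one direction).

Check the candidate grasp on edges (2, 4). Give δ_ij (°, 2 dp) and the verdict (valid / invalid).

α = atan 0.1 = 5.71°;  2α = 11.42°
edge 2: e_2 = (-2.65, -2.51);  n_2 = (-0.6877, +0.7260)
edge 4: e_4 = (+1.77, +1.70);  n_4 = (+0.6927, -0.7212)
∠(n_2, n_4) = 179.60°
δ = |180° − 179.60°| = 0.40°
0.40° ≤ 2α = 11.42°  →  valid

δ = 0.40°, valid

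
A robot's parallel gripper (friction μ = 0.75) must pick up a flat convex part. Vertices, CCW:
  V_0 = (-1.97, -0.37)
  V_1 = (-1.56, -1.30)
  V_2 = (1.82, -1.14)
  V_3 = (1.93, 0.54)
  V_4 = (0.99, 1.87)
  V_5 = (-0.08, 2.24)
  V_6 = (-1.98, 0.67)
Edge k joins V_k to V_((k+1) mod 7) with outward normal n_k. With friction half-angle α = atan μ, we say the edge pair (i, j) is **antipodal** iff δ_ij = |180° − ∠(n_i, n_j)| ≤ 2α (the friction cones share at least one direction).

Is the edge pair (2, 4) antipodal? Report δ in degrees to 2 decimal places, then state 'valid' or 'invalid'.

δ = 105.33°, invalid

α = atan 0.75 = 36.87°;  2α = 73.74°
edge 2: e_2 = (+0.11, +1.68);  n_2 = (+0.9979, -0.0653)
edge 4: e_4 = (-1.07, +0.37);  n_4 = (+0.3268, +0.9451)
∠(n_2, n_4) = 74.67°
δ = |180° − 74.67°| = 105.33°
105.33° > 2α = 73.74°  →  invalid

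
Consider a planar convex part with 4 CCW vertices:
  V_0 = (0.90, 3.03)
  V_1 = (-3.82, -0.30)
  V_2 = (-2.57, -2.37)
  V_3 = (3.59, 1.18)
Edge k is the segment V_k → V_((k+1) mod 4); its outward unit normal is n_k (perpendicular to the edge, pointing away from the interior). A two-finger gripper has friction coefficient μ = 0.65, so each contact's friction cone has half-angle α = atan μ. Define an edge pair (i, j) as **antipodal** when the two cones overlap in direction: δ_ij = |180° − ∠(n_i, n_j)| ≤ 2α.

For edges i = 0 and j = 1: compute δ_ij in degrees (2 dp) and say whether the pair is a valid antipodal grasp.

δ = 94.08°, invalid

α = atan 0.65 = 33.02°;  2α = 66.05°
edge 0: e_0 = (-4.72, -3.33);  n_0 = (-0.5765, +0.8171)
edge 1: e_1 = (+1.25, -2.07);  n_1 = (-0.8560, -0.5169)
∠(n_0, n_1) = 85.92°
δ = |180° − 85.92°| = 94.08°
94.08° > 2α = 66.05°  →  invalid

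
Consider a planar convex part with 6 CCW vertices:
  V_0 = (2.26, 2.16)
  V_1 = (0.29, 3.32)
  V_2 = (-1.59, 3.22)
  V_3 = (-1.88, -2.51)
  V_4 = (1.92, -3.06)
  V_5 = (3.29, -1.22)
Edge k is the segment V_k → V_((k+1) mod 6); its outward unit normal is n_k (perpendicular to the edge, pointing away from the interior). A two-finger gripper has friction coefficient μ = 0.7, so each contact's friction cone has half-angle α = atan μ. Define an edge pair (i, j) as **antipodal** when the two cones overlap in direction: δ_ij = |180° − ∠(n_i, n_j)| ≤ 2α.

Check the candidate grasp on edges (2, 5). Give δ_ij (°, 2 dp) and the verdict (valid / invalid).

α = atan 0.7 = 34.99°;  2α = 69.98°
edge 2: e_2 = (-0.29, -5.73);  n_2 = (-0.9987, +0.0505)
edge 5: e_5 = (-1.03, +3.38);  n_5 = (+0.9566, +0.2915)
∠(n_2, n_5) = 160.15°
δ = |180° − 160.15°| = 19.85°
19.85° ≤ 2α = 69.98°  →  valid

δ = 19.85°, valid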